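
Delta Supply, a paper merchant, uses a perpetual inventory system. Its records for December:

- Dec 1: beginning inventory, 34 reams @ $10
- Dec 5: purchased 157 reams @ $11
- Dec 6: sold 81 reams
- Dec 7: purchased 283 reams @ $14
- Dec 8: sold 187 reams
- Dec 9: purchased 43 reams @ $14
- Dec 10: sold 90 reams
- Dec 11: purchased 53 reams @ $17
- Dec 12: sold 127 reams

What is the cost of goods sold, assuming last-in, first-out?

COGS = $6,631

Dec 6, 81 sold [LIFO — newest first]: 81 @ $11 = $891
Dec 8, 187 sold [LIFO — newest first]: 187 @ $14 = $2,618
Dec 10, 90 sold [LIFO — newest first]: 43 @ $14 + 47 @ $14 = $1,260
Dec 12, 127 sold [LIFO — newest first]: 53 @ $17 + 49 @ $14 + 25 @ $11 = $1,862
Total COGS = $891 + $2,618 + $1,260 + $1,862 = $6,631
Ending inventory: 34 @ $10 + 51 @ $11 = $901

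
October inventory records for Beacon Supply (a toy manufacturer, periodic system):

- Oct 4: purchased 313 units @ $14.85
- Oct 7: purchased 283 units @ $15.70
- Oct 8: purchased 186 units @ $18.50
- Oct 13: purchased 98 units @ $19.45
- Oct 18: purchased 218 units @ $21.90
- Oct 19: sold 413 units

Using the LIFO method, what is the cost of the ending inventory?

Ending inventory = $10,737.65

Oct 19, 413 sold [LIFO — newest first]: 218 @ $21.90 + 98 @ $19.45 + 97 @ $18.50 = $8,474.80
Ending inventory: 313 @ $14.85 + 283 @ $15.70 + 89 @ $18.50 = $10,737.65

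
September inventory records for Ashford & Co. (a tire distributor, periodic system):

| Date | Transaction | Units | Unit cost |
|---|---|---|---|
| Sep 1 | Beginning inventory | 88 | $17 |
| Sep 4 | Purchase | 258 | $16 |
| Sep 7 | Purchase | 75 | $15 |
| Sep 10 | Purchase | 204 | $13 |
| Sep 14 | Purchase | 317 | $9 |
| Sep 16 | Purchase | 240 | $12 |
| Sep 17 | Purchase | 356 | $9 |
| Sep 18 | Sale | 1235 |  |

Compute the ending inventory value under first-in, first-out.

Ending inventory = $2,727

Sep 18, 1235 sold [FIFO — oldest first]: 88 @ $17 + 258 @ $16 + 75 @ $15 + 204 @ $13 + 317 @ $9 + 240 @ $12 + 53 @ $9 = $15,611
Ending inventory: 303 @ $9 = $2,727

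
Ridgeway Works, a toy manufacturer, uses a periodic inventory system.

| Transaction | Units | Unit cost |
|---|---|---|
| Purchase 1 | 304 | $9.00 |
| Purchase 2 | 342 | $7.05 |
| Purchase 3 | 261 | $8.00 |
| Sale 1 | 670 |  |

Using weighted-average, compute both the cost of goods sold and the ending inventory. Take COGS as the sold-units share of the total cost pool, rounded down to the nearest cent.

COGS = $5,344.56; ending inventory = $1,890.54

Sale 1, sell 670: 670/907 × $7,235.10 → $5,344.56
Ending inventory (cost pool remaining) = $1,890.54
Check: goods available $7,235.10 = COGS $5,344.56 + ending $1,890.54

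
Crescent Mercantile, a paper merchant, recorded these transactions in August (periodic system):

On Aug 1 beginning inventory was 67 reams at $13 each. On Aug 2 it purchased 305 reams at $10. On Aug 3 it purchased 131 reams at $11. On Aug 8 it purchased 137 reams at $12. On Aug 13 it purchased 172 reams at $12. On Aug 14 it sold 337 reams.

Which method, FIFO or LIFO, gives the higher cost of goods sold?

LIFO

FIFO COGS: 67 @ $13 + 270 @ $10 = $3,571
LIFO COGS: 172 @ $12 + 137 @ $12 + 28 @ $11 = $4,016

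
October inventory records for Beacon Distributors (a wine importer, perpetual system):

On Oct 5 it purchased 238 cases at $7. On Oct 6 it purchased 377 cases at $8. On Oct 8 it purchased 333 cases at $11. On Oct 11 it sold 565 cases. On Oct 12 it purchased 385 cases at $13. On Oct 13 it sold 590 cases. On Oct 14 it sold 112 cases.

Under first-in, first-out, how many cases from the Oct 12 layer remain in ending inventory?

Oct 11, 565 sold [FIFO — oldest first]: 238 @ $7 + 327 @ $8 = $4,282
Oct 13, 590 sold [FIFO — oldest first]: 50 @ $8 + 333 @ $11 + 207 @ $13 = $6,754
Oct 14, 112 sold [FIFO — oldest first]: 112 @ $13 = $1,456
Total COGS = $4,282 + $6,754 + $1,456 = $12,492
Ending inventory: 66 @ $13 = $858

66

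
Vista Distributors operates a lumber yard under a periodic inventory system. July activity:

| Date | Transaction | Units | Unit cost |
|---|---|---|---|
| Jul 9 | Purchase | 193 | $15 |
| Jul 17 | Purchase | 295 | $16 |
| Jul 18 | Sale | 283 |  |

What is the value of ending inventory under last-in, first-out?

Ending inventory = $3,087

Jul 18, 283 sold [LIFO — newest first]: 283 @ $16 = $4,528
Ending inventory: 193 @ $15 + 12 @ $16 = $3,087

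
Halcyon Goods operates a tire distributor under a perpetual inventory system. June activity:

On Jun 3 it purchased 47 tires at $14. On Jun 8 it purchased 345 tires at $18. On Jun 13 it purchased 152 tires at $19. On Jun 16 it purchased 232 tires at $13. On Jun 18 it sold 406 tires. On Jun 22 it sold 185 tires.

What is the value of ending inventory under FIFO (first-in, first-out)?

Jun 18, 406 sold [FIFO — oldest first]: 47 @ $14 + 345 @ $18 + 14 @ $19 = $7,134
Jun 22, 185 sold [FIFO — oldest first]: 138 @ $19 + 47 @ $13 = $3,233
Total COGS = $7,134 + $3,233 = $10,367
Ending inventory: 185 @ $13 = $2,405

Ending inventory = $2,405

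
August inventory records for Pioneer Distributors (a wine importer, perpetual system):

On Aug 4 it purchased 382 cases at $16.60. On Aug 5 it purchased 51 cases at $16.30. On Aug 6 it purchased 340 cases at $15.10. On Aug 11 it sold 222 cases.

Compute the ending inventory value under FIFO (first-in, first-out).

Aug 11, 222 sold [FIFO — oldest first]: 222 @ $16.60 = $3,685.20
Ending inventory: 160 @ $16.60 + 51 @ $16.30 + 340 @ $15.10 = $8,621.30

Ending inventory = $8,621.30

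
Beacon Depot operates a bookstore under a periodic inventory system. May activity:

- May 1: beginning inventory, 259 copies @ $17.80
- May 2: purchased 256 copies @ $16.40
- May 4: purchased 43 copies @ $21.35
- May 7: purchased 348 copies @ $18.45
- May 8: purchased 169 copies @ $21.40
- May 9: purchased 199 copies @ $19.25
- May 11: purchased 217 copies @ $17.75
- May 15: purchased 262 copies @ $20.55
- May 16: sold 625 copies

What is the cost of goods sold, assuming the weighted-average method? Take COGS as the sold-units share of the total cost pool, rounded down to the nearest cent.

May 16, sell 625: 625/1753 × $32,830.45 → $11,705.09
Ending inventory (cost pool remaining) = $21,125.36

COGS = $11,705.09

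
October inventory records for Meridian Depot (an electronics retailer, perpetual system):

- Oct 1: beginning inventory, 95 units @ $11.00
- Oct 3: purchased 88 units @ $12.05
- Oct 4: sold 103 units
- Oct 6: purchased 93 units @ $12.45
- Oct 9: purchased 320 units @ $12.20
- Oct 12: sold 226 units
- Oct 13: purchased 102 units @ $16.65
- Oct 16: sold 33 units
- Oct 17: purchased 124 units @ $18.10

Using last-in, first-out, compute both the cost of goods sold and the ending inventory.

Oct 4, 103 sold [LIFO — newest first]: 88 @ $12.05 + 15 @ $11.00 = $1,225.40
Oct 12, 226 sold [LIFO — newest first]: 226 @ $12.20 = $2,757.20
Oct 16, 33 sold [LIFO — newest first]: 33 @ $16.65 = $549.45
Total COGS = $1,225.40 + $2,757.20 + $549.45 = $4,532.05
Ending inventory: 80 @ $11.00 + 93 @ $12.45 + 94 @ $12.20 + 69 @ $16.65 + 124 @ $18.10 = $6,577.90

COGS = $4,532.05; ending inventory = $6,577.90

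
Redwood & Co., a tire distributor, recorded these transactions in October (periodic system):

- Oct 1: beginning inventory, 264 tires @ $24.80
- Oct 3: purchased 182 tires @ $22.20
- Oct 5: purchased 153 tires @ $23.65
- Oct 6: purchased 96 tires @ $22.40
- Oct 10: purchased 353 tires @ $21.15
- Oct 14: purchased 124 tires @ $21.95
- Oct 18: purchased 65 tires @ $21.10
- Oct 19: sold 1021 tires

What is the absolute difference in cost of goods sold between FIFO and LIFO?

FIFO COGS: 264 @ $24.80 + 182 @ $22.20 + 153 @ $23.65 + 96 @ $22.40 + 326 @ $21.15 = $23,251.35
LIFO COGS: 65 @ $21.10 + 124 @ $21.95 + 353 @ $21.15 + 96 @ $22.40 + 153 @ $23.65 + 182 @ $22.20 + 48 @ $24.80 = $22,558.90
Difference = |$23,251.35 − $22,558.90| = $692.45

$692.45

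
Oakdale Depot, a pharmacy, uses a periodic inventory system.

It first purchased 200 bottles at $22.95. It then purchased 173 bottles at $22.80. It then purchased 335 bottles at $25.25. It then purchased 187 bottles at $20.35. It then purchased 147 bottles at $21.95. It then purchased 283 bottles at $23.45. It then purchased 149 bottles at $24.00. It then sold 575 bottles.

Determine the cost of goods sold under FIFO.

COGS = $13,634.90

Sale 1 (575) [FIFO — oldest first]: 200 @ $22.95 + 173 @ $22.80 + 202 @ $25.25 = $13,634.90
Ending inventory: 133 @ $25.25 + 187 @ $20.35 + 147 @ $21.95 + 283 @ $23.45 + 149 @ $24.00 = $20,602.70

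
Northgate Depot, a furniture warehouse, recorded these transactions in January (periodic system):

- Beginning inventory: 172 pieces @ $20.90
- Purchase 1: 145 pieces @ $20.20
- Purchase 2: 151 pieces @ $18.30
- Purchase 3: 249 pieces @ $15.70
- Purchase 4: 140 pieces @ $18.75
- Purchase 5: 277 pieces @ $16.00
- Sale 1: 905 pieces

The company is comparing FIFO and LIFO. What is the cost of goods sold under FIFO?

COGS = $16,589.40

FIFO COGS: 172 @ $20.90 + 145 @ $20.20 + 151 @ $18.30 + 249 @ $15.70 + 140 @ $18.75 + 48 @ $16.00 = $16,589.40
LIFO COGS: 277 @ $16.00 + 140 @ $18.75 + 249 @ $15.70 + 151 @ $18.30 + 88 @ $20.20 = $15,507.20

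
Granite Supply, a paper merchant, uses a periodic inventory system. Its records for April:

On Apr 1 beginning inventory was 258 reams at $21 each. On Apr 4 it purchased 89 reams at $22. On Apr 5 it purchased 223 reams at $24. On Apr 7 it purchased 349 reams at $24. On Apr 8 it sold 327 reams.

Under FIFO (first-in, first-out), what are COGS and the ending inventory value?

Apr 8, 327 sold [FIFO — oldest first]: 258 @ $21 + 69 @ $22 = $6,936
Ending inventory: 20 @ $22 + 223 @ $24 + 349 @ $24 = $14,168

COGS = $6,936; ending inventory = $14,168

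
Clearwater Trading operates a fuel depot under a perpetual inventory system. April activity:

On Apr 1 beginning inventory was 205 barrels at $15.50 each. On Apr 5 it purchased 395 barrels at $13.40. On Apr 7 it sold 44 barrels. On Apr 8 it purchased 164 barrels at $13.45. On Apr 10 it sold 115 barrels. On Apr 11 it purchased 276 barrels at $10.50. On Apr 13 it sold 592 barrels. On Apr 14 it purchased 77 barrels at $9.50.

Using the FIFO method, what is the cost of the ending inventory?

Ending inventory = $3,804.35

Apr 7, 44 sold [FIFO — oldest first]: 44 @ $15.50 = $682.00
Apr 10, 115 sold [FIFO — oldest first]: 115 @ $15.50 = $1,782.50
Apr 13, 592 sold [FIFO — oldest first]: 46 @ $15.50 + 395 @ $13.40 + 151 @ $13.45 = $8,036.95
Total COGS = $682.00 + $1,782.50 + $8,036.95 = $10,501.45
Ending inventory: 13 @ $13.45 + 276 @ $10.50 + 77 @ $9.50 = $3,804.35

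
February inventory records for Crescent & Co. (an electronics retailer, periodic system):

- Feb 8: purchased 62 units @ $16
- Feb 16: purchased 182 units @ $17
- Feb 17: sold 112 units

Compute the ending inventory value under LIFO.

Feb 17, 112 sold [LIFO — newest first]: 112 @ $17 = $1,904
Ending inventory: 62 @ $16 + 70 @ $17 = $2,182
Check: goods available $4,086 = COGS $1,904 + ending $2,182

Ending inventory = $2,182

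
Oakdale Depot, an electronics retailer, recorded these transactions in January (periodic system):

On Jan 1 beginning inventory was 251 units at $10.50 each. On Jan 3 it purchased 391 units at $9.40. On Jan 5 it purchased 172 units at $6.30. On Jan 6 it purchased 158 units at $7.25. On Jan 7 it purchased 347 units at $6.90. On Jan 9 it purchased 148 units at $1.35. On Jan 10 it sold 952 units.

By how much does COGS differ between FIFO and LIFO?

FIFO COGS: 251 @ $10.50 + 391 @ $9.40 + 172 @ $6.30 + 138 @ $7.25 = $8,395.00
LIFO COGS: 148 @ $1.35 + 347 @ $6.90 + 158 @ $7.25 + 172 @ $6.30 + 127 @ $9.40 = $6,017.00
Difference = |$8,395.00 − $6,017.00| = $2,378.00

$2,378.00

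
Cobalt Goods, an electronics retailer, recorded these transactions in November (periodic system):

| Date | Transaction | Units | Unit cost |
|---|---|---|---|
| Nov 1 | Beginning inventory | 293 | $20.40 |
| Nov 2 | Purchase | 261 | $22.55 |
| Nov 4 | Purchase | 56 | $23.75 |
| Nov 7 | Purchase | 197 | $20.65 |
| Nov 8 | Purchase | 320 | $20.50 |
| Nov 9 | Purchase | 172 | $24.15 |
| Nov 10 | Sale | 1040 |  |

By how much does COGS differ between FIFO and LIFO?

FIFO COGS: 293 @ $20.40 + 261 @ $22.55 + 56 @ $23.75 + 197 @ $20.65 + 233 @ $20.50 = $22,037.30
LIFO COGS: 172 @ $24.15 + 320 @ $20.50 + 197 @ $20.65 + 56 @ $23.75 + 261 @ $22.55 + 34 @ $20.40 = $22,691.00
Difference = |$22,037.30 − $22,691.00| = $653.70

$653.70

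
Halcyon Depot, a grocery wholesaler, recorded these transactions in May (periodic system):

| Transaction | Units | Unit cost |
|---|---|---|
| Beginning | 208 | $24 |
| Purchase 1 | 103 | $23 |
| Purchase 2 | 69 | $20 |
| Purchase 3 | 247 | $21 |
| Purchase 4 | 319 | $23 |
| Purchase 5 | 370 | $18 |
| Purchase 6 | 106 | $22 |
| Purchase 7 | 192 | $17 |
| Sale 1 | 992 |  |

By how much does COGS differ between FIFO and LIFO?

$2,395

FIFO COGS: 208 @ $24 + 103 @ $23 + 69 @ $20 + 247 @ $21 + 319 @ $23 + 46 @ $18 = $22,093
LIFO COGS: 192 @ $17 + 106 @ $22 + 370 @ $18 + 319 @ $23 + 5 @ $21 = $19,698
Difference = |$22,093 − $19,698| = $2,395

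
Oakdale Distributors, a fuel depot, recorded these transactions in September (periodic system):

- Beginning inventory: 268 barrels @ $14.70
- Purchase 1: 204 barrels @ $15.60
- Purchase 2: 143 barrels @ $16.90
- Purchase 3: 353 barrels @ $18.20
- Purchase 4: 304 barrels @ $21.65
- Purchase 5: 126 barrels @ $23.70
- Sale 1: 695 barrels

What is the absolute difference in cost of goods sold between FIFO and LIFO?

FIFO COGS: 268 @ $14.70 + 204 @ $15.60 + 143 @ $16.90 + 80 @ $18.20 = $10,994.70
LIFO COGS: 126 @ $23.70 + 304 @ $21.65 + 265 @ $18.20 = $14,390.80
Difference = |$10,994.70 − $14,390.80| = $3,396.10

$3,396.10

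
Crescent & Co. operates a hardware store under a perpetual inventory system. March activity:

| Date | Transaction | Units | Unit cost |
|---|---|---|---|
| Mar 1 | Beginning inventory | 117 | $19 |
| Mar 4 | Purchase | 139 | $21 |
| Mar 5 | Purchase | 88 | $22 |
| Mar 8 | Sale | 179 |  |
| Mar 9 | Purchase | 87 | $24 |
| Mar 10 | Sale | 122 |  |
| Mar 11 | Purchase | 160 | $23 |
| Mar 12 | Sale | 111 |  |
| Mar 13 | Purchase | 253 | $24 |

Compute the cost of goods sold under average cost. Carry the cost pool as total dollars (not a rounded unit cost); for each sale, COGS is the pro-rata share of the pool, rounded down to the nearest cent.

After Mar 1: 117 on hand, pool $2,223.00 (≈ $19.0000 each)
After Mar 4: 256 on hand, pool $5,142.00 (≈ $20.0859 each)
After Mar 5: 344 on hand, pool $7,078.00 (≈ $20.5756 each)
Mar 8, sell 179: 179/344 × $7,078.00 → $3,683.02
After Mar 9: 252 on hand, pool $5,482.98 (≈ $21.7579 each)
Mar 10, sell 122: 122/252 × $5,482.98 → $2,654.45
After Mar 11: 290 on hand, pool $6,508.53 (≈ $22.4432 each)
Mar 12, sell 111: 111/290 × $6,508.53 → $2,491.19
After Mar 13: 432 on hand, pool $10,089.34 (≈ $23.3550 each)
Total COGS = $3,683.02 + $2,654.45 + $2,491.19 = $8,828.66
Ending inventory (cost pool remaining) = $10,089.34
Check: goods available $18,918.00 = COGS $8,828.66 + ending $10,089.34

COGS = $8,828.66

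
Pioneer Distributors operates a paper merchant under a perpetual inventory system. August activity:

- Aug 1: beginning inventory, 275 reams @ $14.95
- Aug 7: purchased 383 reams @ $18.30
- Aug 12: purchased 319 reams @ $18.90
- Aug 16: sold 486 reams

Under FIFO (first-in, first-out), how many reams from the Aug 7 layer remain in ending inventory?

Aug 16, 486 sold [FIFO — oldest first]: 275 @ $14.95 + 211 @ $18.30 = $7,972.55
Ending inventory: 172 @ $18.30 + 319 @ $18.90 = $9,176.70

172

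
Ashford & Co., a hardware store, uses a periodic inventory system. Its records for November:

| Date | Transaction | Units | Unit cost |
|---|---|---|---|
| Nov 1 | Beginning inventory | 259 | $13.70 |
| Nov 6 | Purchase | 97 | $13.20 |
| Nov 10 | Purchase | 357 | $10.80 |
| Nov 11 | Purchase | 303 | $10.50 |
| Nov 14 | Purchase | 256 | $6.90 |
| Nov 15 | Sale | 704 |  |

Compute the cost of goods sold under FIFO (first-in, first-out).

Nov 15, 704 sold [FIFO — oldest first]: 259 @ $13.70 + 97 @ $13.20 + 348 @ $10.80 = $8,587.10
Ending inventory: 9 @ $10.80 + 303 @ $10.50 + 256 @ $6.90 = $5,045.10

COGS = $8,587.10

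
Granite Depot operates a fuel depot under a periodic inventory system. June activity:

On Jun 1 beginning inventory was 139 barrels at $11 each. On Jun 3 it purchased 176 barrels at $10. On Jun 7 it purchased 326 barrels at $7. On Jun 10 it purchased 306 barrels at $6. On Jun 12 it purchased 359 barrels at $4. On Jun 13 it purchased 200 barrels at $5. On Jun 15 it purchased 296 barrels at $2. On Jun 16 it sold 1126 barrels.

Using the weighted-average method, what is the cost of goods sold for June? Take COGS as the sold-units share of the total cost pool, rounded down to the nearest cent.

COGS = $6,520.42

Jun 16, sell 1126: 1126/1802 × $10,435.00 → $6,520.42
Ending inventory (cost pool remaining) = $3,914.58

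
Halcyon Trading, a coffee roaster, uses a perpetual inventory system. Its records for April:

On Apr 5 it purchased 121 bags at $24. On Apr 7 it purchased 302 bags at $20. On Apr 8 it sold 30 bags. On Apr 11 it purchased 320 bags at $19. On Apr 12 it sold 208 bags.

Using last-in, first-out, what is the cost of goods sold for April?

COGS = $4,552

Apr 8, 30 sold [LIFO — newest first]: 30 @ $20 = $600
Apr 12, 208 sold [LIFO — newest first]: 208 @ $19 = $3,952
Total COGS = $600 + $3,952 = $4,552
Ending inventory: 121 @ $24 + 272 @ $20 + 112 @ $19 = $10,472
Check: goods available $15,024 = COGS $4,552 + ending $10,472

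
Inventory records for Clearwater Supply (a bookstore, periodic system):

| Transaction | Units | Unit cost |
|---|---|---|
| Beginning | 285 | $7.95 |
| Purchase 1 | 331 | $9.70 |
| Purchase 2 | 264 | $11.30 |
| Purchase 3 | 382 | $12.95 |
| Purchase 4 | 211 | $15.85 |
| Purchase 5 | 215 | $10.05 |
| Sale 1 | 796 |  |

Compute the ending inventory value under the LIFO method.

Ending inventory = $8,615.05

Sale 1 (796) [LIFO — newest first]: 215 @ $10.05 + 211 @ $15.85 + 370 @ $12.95 = $10,296.60
Ending inventory: 285 @ $7.95 + 331 @ $9.70 + 264 @ $11.30 + 12 @ $12.95 = $8,615.05
Check: goods available $18,911.65 = COGS $10,296.60 + ending $8,615.05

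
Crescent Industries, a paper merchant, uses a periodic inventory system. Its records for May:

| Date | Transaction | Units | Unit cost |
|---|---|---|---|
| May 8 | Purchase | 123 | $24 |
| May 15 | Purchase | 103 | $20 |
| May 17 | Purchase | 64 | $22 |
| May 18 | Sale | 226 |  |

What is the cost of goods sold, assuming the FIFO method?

May 18, 226 sold [FIFO — oldest first]: 123 @ $24 + 103 @ $20 = $5,012
Ending inventory: 64 @ $22 = $1,408

COGS = $5,012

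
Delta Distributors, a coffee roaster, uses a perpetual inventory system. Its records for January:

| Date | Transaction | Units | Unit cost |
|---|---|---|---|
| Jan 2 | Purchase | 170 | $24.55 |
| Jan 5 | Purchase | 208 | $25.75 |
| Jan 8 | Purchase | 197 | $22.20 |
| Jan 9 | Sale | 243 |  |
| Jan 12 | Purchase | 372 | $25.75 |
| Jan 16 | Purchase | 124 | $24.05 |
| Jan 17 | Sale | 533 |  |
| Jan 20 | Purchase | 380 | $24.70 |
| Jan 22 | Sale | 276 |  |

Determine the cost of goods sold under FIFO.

Jan 9, 243 sold [FIFO — oldest first]: 170 @ $24.55 + 73 @ $25.75 = $6,053.25
Jan 17, 533 sold [FIFO — oldest first]: 135 @ $25.75 + 197 @ $22.20 + 201 @ $25.75 = $13,025.40
Jan 22, 276 sold [FIFO — oldest first]: 171 @ $25.75 + 105 @ $24.05 = $6,928.50
Total COGS = $6,053.25 + $13,025.40 + $6,928.50 = $26,007.15
Ending inventory: 19 @ $24.05 + 380 @ $24.70 = $9,842.95
Check: goods available $35,850.10 = COGS $26,007.15 + ending $9,842.95

COGS = $26,007.15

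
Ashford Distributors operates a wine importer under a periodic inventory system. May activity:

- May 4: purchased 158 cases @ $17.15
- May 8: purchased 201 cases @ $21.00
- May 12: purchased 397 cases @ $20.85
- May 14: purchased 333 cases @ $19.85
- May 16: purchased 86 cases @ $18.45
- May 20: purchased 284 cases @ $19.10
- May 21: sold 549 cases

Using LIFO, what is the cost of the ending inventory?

Ending inventory = $18,265.05

May 21, 549 sold [LIFO — newest first]: 284 @ $19.10 + 86 @ $18.45 + 179 @ $19.85 = $10,564.25
Ending inventory: 158 @ $17.15 + 201 @ $21.00 + 397 @ $20.85 + 154 @ $19.85 = $18,265.05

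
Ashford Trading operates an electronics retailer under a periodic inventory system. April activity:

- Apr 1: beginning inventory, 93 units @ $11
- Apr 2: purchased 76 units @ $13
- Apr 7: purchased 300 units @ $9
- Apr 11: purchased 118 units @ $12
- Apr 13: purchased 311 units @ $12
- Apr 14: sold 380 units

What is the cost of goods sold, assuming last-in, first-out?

Apr 14, 380 sold [LIFO — newest first]: 311 @ $12 + 69 @ $12 = $4,560
Ending inventory: 93 @ $11 + 76 @ $13 + 300 @ $9 + 49 @ $12 = $5,299

COGS = $4,560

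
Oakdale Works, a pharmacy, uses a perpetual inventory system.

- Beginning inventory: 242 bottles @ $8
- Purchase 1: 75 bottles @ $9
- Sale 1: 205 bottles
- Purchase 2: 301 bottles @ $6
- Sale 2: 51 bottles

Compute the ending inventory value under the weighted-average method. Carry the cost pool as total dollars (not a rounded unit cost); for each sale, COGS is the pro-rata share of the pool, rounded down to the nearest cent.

Ending inventory = $2,391.57

After Beginning: 242 on hand, pool $1,936.00 (≈ $8.0000 each)
After Purchase 1: 317 on hand, pool $2,611.00 (≈ $8.2366 each)
Sale 1, sell 205: 205/317 × $2,611.00 → $1,688.50
After Purchase 2: 413 on hand, pool $2,728.50 (≈ $6.6065 each)
Sale 2, sell 51: 51/413 × $2,728.50 → $336.93
Total COGS = $1,688.50 + $336.93 = $2,025.43
Ending inventory (cost pool remaining) = $2,391.57
Check: goods available $4,417.00 = COGS $2,025.43 + ending $2,391.57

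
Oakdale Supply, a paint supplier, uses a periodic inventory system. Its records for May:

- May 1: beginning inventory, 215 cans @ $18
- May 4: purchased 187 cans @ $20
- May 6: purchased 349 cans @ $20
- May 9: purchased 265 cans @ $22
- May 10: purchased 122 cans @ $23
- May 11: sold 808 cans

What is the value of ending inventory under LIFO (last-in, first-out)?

Ending inventory = $6,170

May 11, 808 sold [LIFO — newest first]: 122 @ $23 + 265 @ $22 + 349 @ $20 + 72 @ $20 = $17,056
Ending inventory: 215 @ $18 + 115 @ $20 = $6,170
Check: goods available $23,226 = COGS $17,056 + ending $6,170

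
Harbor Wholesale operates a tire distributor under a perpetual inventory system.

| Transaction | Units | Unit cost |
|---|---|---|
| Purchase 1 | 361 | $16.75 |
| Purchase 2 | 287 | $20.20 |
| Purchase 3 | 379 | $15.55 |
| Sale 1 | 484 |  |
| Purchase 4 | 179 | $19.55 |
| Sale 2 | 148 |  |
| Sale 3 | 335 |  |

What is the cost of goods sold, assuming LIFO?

Sale 1 (484) [LIFO — newest first]: 379 @ $15.55 + 105 @ $20.20 = $8,014.45
Sale 2 (148) [LIFO — newest first]: 148 @ $19.55 = $2,893.40
Sale 3 (335) [LIFO — newest first]: 31 @ $19.55 + 182 @ $20.20 + 122 @ $16.75 = $6,325.95
Total COGS = $8,014.45 + $2,893.40 + $6,325.95 = $17,233.80
Ending inventory: 239 @ $16.75 = $4,003.25

COGS = $17,233.80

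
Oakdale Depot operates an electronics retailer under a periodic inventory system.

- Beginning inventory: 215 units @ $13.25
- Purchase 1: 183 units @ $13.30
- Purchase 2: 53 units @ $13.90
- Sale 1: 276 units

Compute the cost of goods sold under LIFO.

COGS = $3,700.60

Sale 1 (276) [LIFO — newest first]: 53 @ $13.90 + 183 @ $13.30 + 40 @ $13.25 = $3,700.60
Ending inventory: 175 @ $13.25 = $2,318.75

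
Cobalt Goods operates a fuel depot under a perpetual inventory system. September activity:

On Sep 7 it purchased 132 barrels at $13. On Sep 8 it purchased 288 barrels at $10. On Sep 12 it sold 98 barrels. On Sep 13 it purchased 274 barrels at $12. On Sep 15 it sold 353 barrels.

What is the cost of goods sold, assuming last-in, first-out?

COGS = $5,058

Sep 12, 98 sold [LIFO — newest first]: 98 @ $10 = $980
Sep 15, 353 sold [LIFO — newest first]: 274 @ $12 + 79 @ $10 = $4,078
Total COGS = $980 + $4,078 = $5,058
Ending inventory: 132 @ $13 + 111 @ $10 = $2,826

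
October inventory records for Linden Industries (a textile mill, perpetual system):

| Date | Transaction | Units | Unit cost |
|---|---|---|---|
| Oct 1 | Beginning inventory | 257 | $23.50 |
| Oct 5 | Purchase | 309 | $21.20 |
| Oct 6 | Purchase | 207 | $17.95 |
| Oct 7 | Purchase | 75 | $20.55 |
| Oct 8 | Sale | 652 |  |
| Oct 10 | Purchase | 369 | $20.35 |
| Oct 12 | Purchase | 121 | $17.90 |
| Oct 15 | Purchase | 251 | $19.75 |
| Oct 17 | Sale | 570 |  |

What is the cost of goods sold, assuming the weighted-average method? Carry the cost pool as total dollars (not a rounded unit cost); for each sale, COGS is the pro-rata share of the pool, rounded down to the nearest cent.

After Oct 1: 257 on hand, pool $6,039.50 (≈ $23.5000 each)
After Oct 5: 566 on hand, pool $12,590.30 (≈ $22.2443 each)
After Oct 6: 773 on hand, pool $16,305.95 (≈ $21.0944 each)
After Oct 7: 848 on hand, pool $17,847.20 (≈ $21.0462 each)
Oct 8, sell 652: 652/848 × $17,847.20 → $13,722.13
After Oct 10: 565 on hand, pool $11,634.22 (≈ $20.5915 each)
After Oct 12: 686 on hand, pool $13,800.12 (≈ $20.1168 each)
After Oct 15: 937 on hand, pool $18,757.37 (≈ $20.0185 each)
Oct 17, sell 570: 570/937 × $18,757.37 → $11,410.56
Total COGS = $13,722.13 + $11,410.56 = $25,132.69
Ending inventory (cost pool remaining) = $7,346.81

COGS = $25,132.69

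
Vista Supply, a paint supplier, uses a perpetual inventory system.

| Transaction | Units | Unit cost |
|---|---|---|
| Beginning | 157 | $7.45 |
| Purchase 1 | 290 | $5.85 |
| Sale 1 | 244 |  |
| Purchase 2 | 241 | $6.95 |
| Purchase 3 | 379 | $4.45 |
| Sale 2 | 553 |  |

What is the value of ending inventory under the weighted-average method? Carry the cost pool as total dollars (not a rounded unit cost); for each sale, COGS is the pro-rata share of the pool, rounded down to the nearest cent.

Ending inventory = $1,529.83

After Beginning: 157 on hand, pool $1,169.65 (≈ $7.4500 each)
After Purchase 1: 447 on hand, pool $2,866.15 (≈ $6.4120 each)
Sale 1, sell 244: 244/447 × $2,866.15 → $1,564.52
After Purchase 2: 444 on hand, pool $2,976.58 (≈ $6.7040 each)
After Purchase 3: 823 on hand, pool $4,663.13 (≈ $5.6660 each)
Sale 2, sell 553: 553/823 × $4,663.13 → $3,133.30
Total COGS = $1,564.52 + $3,133.30 = $4,697.82
Ending inventory (cost pool remaining) = $1,529.83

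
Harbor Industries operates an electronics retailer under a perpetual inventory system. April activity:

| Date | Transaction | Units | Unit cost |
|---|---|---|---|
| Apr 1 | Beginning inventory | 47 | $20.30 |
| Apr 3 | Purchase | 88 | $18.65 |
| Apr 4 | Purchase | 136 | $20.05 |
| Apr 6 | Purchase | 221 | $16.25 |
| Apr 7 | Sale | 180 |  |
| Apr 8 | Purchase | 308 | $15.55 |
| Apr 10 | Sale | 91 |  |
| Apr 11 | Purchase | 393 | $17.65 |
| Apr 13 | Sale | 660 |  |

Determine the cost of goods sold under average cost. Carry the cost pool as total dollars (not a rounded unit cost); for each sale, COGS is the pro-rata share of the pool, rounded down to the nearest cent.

After Apr 1: 47 on hand, pool $954.10 (≈ $20.3000 each)
After Apr 3: 135 on hand, pool $2,595.30 (≈ $19.2244 each)
After Apr 4: 271 on hand, pool $5,322.10 (≈ $19.6387 each)
After Apr 6: 492 on hand, pool $8,913.35 (≈ $18.1166 each)
Apr 7, sell 180: 180/492 × $8,913.35 → $3,260.98
After Apr 8: 620 on hand, pool $10,441.77 (≈ $16.8416 each)
Apr 10, sell 91: 91/620 × $10,441.77 → $1,532.58
After Apr 11: 922 on hand, pool $15,845.64 (≈ $17.1862 each)
Apr 13, sell 660: 660/922 × $15,845.64 → $11,342.86
Total COGS = $3,260.98 + $1,532.58 + $11,342.86 = $16,136.42
Ending inventory (cost pool remaining) = $4,502.78

COGS = $16,136.42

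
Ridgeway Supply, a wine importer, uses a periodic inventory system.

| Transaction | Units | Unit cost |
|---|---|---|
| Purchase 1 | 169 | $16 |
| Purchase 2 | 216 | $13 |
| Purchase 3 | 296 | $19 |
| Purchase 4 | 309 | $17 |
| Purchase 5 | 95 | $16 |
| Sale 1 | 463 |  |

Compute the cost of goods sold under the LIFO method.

Sale 1 (463) [LIFO — newest first]: 95 @ $16 + 309 @ $17 + 59 @ $19 = $7,894
Ending inventory: 169 @ $16 + 216 @ $13 + 237 @ $19 = $10,015

COGS = $7,894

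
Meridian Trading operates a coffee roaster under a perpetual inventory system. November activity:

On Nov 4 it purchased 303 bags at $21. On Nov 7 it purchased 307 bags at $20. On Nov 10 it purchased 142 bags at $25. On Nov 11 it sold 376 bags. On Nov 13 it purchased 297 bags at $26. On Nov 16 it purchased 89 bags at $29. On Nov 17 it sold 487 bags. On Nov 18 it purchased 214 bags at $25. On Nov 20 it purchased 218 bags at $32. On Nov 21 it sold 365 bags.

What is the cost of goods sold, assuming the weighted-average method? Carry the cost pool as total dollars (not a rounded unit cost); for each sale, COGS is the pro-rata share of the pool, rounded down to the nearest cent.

COGS = $29,519.60

After Nov 4: 303 on hand, pool $6,363.00 (≈ $21.0000 each)
After Nov 7: 610 on hand, pool $12,503.00 (≈ $20.4967 each)
After Nov 10: 752 on hand, pool $16,053.00 (≈ $21.3471 each)
Nov 11, sell 376: 376/752 × $16,053.00 → $8,026.50
After Nov 13: 673 on hand, pool $15,748.50 (≈ $23.4004 each)
After Nov 16: 762 on hand, pool $18,329.50 (≈ $24.0545 each)
Nov 17, sell 487: 487/762 × $18,329.50 → $11,714.52
After Nov 18: 489 on hand, pool $11,964.98 (≈ $24.4683 each)
After Nov 20: 707 on hand, pool $18,940.98 (≈ $26.7906 each)
Nov 21, sell 365: 365/707 × $18,940.98 → $9,778.58
Total COGS = $8,026.50 + $11,714.52 + $9,778.58 = $29,519.60
Ending inventory (cost pool remaining) = $9,162.40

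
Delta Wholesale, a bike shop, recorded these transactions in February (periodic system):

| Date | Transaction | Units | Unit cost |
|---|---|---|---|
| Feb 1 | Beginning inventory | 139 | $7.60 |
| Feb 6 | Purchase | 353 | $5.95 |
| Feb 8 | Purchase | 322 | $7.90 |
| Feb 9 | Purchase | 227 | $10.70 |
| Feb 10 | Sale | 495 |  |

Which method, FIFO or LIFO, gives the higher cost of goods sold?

LIFO

FIFO COGS: 139 @ $7.60 + 353 @ $5.95 + 3 @ $7.90 = $3,180.45
LIFO COGS: 227 @ $10.70 + 268 @ $7.90 = $4,546.10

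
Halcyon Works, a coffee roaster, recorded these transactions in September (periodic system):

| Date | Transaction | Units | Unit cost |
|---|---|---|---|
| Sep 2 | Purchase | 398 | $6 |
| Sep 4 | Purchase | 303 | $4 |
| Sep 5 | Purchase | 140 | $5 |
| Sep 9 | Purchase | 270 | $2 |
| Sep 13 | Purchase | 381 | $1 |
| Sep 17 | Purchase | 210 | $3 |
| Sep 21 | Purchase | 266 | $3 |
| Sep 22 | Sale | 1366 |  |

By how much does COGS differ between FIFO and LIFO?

FIFO COGS: 398 @ $6 + 303 @ $4 + 140 @ $5 + 270 @ $2 + 255 @ $1 = $5,095
LIFO COGS: 266 @ $3 + 210 @ $3 + 381 @ $1 + 270 @ $2 + 140 @ $5 + 99 @ $4 = $3,445
Difference = |$5,095 − $3,445| = $1,650

$1,650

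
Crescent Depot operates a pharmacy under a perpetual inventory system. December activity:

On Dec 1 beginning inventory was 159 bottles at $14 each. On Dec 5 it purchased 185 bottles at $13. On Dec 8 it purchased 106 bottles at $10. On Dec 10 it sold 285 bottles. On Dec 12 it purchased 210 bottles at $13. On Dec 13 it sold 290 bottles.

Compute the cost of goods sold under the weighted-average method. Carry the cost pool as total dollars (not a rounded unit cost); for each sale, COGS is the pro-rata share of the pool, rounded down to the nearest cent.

COGS = $7,329.21

After Dec 1: 159 on hand, pool $2,226.00 (≈ $14.0000 each)
After Dec 5: 344 on hand, pool $4,631.00 (≈ $13.4622 each)
After Dec 8: 450 on hand, pool $5,691.00 (≈ $12.6467 each)
Dec 10, sell 285: 285/450 × $5,691.00 → $3,604.30
After Dec 12: 375 on hand, pool $4,816.70 (≈ $12.8445 each)
Dec 13, sell 290: 290/375 × $4,816.70 → $3,724.91
Total COGS = $3,604.30 + $3,724.91 = $7,329.21
Ending inventory (cost pool remaining) = $1,091.79
Check: goods available $8,421.00 = COGS $7,329.21 + ending $1,091.79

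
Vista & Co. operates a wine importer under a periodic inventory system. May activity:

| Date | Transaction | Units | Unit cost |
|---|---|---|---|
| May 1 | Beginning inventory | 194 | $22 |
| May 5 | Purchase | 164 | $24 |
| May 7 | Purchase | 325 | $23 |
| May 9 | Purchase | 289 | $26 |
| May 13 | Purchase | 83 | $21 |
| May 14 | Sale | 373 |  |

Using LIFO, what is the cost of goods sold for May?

COGS = $9,280

May 14, 373 sold [LIFO — newest first]: 83 @ $21 + 289 @ $26 + 1 @ $23 = $9,280
Ending inventory: 194 @ $22 + 164 @ $24 + 324 @ $23 = $15,656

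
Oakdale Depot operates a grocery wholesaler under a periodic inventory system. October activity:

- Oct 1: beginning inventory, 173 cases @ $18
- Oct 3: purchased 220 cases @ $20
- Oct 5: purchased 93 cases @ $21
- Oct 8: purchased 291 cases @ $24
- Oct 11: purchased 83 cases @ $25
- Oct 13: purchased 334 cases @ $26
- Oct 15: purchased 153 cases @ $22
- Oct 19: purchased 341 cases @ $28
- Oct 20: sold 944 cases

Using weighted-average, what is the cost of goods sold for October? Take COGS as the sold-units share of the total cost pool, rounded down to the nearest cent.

Oct 20, sell 944: 944/1688 × $40,124.00 → $22,439.01
Ending inventory (cost pool remaining) = $17,684.99

COGS = $22,439.01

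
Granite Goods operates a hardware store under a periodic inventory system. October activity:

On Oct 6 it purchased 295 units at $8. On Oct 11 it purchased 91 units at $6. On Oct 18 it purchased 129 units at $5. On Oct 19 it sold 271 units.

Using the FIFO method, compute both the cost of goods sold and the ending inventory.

Oct 19, 271 sold [FIFO — oldest first]: 271 @ $8 = $2,168
Ending inventory: 24 @ $8 + 91 @ $6 + 129 @ $5 = $1,383

COGS = $2,168; ending inventory = $1,383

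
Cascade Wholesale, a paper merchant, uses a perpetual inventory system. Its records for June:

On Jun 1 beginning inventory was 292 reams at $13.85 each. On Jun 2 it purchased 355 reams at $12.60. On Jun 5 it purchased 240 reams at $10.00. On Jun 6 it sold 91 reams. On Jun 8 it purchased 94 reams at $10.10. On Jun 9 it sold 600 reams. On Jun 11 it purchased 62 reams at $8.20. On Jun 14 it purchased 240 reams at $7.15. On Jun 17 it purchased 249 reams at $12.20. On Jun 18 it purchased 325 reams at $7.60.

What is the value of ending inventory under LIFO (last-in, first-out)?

Ending inventory = $11,748.70

Jun 6, 91 sold [LIFO — newest first]: 91 @ $10.00 = $910.00
Jun 9, 600 sold [LIFO — newest first]: 94 @ $10.10 + 149 @ $10.00 + 355 @ $12.60 + 2 @ $13.85 = $6,940.10
Total COGS = $910.00 + $6,940.10 = $7,850.10
Ending inventory: 290 @ $13.85 + 62 @ $8.20 + 240 @ $7.15 + 249 @ $12.20 + 325 @ $7.60 = $11,748.70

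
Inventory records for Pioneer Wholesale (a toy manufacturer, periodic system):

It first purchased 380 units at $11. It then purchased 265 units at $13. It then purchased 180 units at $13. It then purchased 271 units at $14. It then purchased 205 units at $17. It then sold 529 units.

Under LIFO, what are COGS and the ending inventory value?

COGS = $7,968; ending inventory = $9,276

Sale 1 (529) [LIFO — newest first]: 205 @ $17 + 271 @ $14 + 53 @ $13 = $7,968
Ending inventory: 380 @ $11 + 265 @ $13 + 127 @ $13 = $9,276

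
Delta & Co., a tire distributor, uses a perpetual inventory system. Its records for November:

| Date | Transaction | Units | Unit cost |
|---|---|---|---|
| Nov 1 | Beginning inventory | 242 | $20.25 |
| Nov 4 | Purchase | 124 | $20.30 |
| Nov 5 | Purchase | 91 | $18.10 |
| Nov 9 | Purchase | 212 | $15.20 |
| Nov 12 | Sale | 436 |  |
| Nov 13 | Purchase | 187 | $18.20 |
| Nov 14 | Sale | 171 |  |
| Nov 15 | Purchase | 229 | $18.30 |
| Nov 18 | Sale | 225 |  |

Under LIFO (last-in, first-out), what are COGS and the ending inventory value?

Nov 12, 436 sold [LIFO — newest first]: 212 @ $15.20 + 91 @ $18.10 + 124 @ $20.30 + 9 @ $20.25 = $7,568.95
Nov 14, 171 sold [LIFO — newest first]: 171 @ $18.20 = $3,112.20
Nov 18, 225 sold [LIFO — newest first]: 225 @ $18.30 = $4,117.50
Total COGS = $7,568.95 + $3,112.20 + $4,117.50 = $14,798.65
Ending inventory: 233 @ $20.25 + 16 @ $18.20 + 4 @ $18.30 = $5,082.65

COGS = $14,798.65; ending inventory = $5,082.65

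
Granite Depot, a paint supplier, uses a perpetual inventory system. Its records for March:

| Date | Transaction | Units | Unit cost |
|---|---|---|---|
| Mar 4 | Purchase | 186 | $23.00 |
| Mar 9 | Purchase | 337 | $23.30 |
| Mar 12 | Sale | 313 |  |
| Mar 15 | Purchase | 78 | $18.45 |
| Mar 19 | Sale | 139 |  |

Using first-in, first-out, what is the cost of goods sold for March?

Mar 12, 313 sold [FIFO — oldest first]: 186 @ $23.00 + 127 @ $23.30 = $7,237.10
Mar 19, 139 sold [FIFO — oldest first]: 139 @ $23.30 = $3,238.70
Total COGS = $7,237.10 + $3,238.70 = $10,475.80
Ending inventory: 71 @ $23.30 + 78 @ $18.45 = $3,093.40

COGS = $10,475.80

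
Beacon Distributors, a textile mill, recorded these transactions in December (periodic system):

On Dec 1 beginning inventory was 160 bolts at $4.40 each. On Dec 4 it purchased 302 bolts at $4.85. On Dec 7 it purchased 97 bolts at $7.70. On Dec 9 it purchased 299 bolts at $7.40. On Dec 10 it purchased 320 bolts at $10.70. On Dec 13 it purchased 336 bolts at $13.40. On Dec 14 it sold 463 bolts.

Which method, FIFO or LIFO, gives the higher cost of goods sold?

LIFO

FIFO COGS: 160 @ $4.40 + 302 @ $4.85 + 1 @ $7.70 = $2,176.40
LIFO COGS: 336 @ $13.40 + 127 @ $10.70 = $5,861.30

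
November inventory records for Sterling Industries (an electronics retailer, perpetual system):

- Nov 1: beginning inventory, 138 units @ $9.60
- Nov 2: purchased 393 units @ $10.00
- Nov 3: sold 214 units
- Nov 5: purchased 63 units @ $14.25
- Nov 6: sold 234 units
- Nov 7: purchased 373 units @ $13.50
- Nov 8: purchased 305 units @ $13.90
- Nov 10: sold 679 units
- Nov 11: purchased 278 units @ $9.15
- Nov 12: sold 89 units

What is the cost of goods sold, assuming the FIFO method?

Nov 3, 214 sold [FIFO — oldest first]: 138 @ $9.60 + 76 @ $10.00 = $2,084.80
Nov 6, 234 sold [FIFO — oldest first]: 234 @ $10.00 = $2,340.00
Nov 10, 679 sold [FIFO — oldest first]: 83 @ $10.00 + 63 @ $14.25 + 373 @ $13.50 + 160 @ $13.90 = $8,987.25
Nov 12, 89 sold [FIFO — oldest first]: 89 @ $13.90 = $1,237.10
Total COGS = $2,084.80 + $2,340.00 + $8,987.25 + $1,237.10 = $14,649.15
Ending inventory: 56 @ $13.90 + 278 @ $9.15 = $3,322.10

COGS = $14,649.15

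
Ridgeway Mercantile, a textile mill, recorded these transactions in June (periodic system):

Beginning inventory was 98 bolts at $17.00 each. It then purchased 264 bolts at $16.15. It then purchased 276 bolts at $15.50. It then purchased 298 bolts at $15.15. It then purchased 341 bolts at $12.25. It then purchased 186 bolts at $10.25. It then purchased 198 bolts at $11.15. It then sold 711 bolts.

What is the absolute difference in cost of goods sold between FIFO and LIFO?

FIFO COGS: 98 @ $17.00 + 264 @ $16.15 + 276 @ $15.50 + 73 @ $15.15 = $11,313.55
LIFO COGS: 198 @ $11.15 + 186 @ $10.25 + 327 @ $12.25 = $8,119.95
Difference = |$11,313.55 − $8,119.95| = $3,193.60

$3,193.60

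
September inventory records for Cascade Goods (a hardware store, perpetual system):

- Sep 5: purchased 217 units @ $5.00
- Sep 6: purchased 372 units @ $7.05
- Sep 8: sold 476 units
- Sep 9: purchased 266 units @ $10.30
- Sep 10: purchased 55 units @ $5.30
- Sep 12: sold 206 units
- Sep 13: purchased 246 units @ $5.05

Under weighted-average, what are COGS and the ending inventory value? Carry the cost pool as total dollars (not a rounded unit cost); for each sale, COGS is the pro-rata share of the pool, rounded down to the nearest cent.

COGS = $4,772.73; ending inventory = $3,208.47

After Sep 5: 217 on hand, pool $1,085.00 (≈ $5.0000 each)
After Sep 6: 589 on hand, pool $3,707.60 (≈ $6.2947 each)
Sep 8, sell 476: 476/589 × $3,707.60 → $2,996.29
After Sep 9: 379 on hand, pool $3,451.11 (≈ $9.1058 each)
After Sep 10: 434 on hand, pool $3,742.61 (≈ $8.6235 each)
Sep 12, sell 206: 206/434 × $3,742.61 → $1,776.44
After Sep 13: 474 on hand, pool $3,208.47 (≈ $6.7689 each)
Total COGS = $2,996.29 + $1,776.44 = $4,772.73
Ending inventory (cost pool remaining) = $3,208.47
Check: goods available $7,981.20 = COGS $4,772.73 + ending $3,208.47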